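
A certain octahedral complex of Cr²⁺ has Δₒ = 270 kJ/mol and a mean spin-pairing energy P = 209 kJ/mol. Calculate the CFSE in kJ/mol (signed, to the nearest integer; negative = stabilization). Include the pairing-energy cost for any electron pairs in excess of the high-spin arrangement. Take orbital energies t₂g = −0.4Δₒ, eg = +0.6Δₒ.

Group 6 minus oxidation state +2 gives a d⁴ configuration for Cr²⁺.
Δₒ > P, so pairing is preferred: the ground state is low-spin.
Configuration: t₂g⁴ eg⁰.
Orbital CFSE = -1.6Δₒ = -1.6 × 270 = -432 kJ/mol.
Excess pairs vs high-spin: 1 − 0 = 1; pairing cost = +209 kJ/mol.
Net CFSE = -432 + 209 = -223 kJ/mol.

-223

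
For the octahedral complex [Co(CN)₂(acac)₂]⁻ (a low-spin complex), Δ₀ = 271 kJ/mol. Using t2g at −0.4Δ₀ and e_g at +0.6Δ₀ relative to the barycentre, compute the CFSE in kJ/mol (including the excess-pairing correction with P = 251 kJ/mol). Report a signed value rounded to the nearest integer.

-148

Ligand charges: 2×(-1) from CN⁻ and 2×(-1) from acac⁻ sum to -4; with overall charge -1, Co is +3.
Co³⁺: group 9, so d-count = 9 − 3 = 6.
The d⁶ electrons fill as t2g^6 e_g^0.
CFSE(orbital) = 6×(-0.4Δ₀) + 0×(0.6Δ₀) = -2.4Δ₀; with Δ₀ = 271 kJ/mol that is -650 kJ/mol.
Relative to high-spin t2g^4 e_g^2 (1 paired), the low-spin configuration has 2 additional pairs, contributing +2 × 251 = +502 kJ/mol.
Net CFSE = -650 + 502 = -148 kJ/mol.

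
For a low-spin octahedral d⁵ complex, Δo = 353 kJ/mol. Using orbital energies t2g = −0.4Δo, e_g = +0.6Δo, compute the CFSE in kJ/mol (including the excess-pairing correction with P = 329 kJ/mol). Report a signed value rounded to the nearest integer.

The d⁵ electrons fill as t2g^5 e_g^0.
Orbital CFSE = 5(-0.4) + 0(0.6) = -2.0Δo = -2.0 × 353 = -706 kJ/mol.
Relative to high-spin t2g^3 e_g^2 (0 paired), the low-spin configuration has 2 additional pairs, contributing +2 × 329 = +658 kJ/mol.
Net CFSE = -706 + 658 = -48 kJ/mol.

-48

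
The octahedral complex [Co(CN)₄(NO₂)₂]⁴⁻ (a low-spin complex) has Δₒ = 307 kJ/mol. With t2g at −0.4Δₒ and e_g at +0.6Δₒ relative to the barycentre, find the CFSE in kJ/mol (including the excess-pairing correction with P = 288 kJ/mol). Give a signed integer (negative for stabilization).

-265

Ligand charges: 4×(-1) from CN⁻ and 2×(-1) from NO₂⁻ sum to -6; with overall charge -4, Co is +2.
Co is in group 9, so Co²⁺ is d⁷ (9 − 2 = 7).
Configuration: t2g^6 e_g^1.
Orbital CFSE = 6(-0.4) + 1(0.6) = -1.8Δₒ = -1.8 × 307 = -553 kJ/mol.
Relative to high-spin t2g^5 e_g^2 (2 paired), the low-spin configuration has 1 additional pair, contributing +1 × 288 = +288 kJ/mol.
Overall CFSE = -553 + 288 = -265 kJ/mol.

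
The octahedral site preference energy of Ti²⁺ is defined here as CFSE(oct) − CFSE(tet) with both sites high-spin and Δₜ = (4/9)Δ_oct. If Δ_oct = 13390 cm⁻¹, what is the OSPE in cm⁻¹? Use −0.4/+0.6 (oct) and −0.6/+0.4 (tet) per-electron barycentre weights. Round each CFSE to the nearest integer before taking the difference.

-3571

Ti is in group 4, so Ti²⁺ is d² (4 − 2 = 2).
Octahedral high-spin t2g^2 e_g^0: CFSE = -0.8 × 13390 = -10712 cm⁻¹.
Tetrahedral e^2 t2^0 gives -1.2Δₜ = -1.2 × (4/9) × 13390 = -7141 cm⁻¹.
Subtracting, OSPE = -10712 − (-7141) = -3571 cm⁻¹.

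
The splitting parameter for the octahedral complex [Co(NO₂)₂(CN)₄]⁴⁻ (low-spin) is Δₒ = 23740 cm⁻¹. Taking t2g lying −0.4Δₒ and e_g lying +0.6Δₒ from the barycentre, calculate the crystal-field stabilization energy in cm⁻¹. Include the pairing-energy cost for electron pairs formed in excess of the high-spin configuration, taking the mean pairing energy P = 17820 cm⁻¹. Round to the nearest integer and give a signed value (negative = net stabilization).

Ligand charges: 2×(-1) from NO₂⁻ and 4×(-1) from CN⁻ sum to -6; with overall charge -4, Co is +2.
Co²⁺: group 9, so d-count = 9 − 2 = 7.
The d⁷ electrons fill as t2g^6 e_g^1.
Orbital CFSE = 6(-0.4) + 1(0.6) = -1.8Δₒ = -1.8 × 23740 = -42732 cm⁻¹.
Pairing penalty: 3 pairs vs 2 in the high-spin reference → 1 extra × P = 17820 cm⁻¹.
Combining: -42732 + 17820 = -24912 cm⁻¹.

-24912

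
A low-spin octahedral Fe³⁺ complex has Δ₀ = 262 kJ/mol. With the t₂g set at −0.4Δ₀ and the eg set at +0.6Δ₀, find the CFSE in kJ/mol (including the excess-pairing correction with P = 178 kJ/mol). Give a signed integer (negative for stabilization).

-168

Fe³⁺: group 8, so d-count = 8 − 3 = 5.
Electron filling gives t₂g⁵ eg⁰.
CFSE(orbital) = 5×(-0.4Δ₀) + 0×(0.6Δ₀) = -2.0Δ₀; with Δ₀ = 262 kJ/mol that is -524 kJ/mol.
High-spin d⁵ would be t₂g³ eg² with 0 pairs; low-spin has 2, so 2 excess pairs cost +2P = +356 kJ/mol.
Combining: -524 + 356 = -168 kJ/mol.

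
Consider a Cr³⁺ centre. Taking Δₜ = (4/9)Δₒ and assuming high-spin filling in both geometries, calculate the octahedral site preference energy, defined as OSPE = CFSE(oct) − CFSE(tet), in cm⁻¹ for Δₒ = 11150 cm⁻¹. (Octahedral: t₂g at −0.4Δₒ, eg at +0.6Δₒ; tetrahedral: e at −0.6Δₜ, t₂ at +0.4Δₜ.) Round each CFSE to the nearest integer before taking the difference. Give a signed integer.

-9416

Cr³⁺: group 6, so d-count = 6 − 3 = 3.
Octahedral high-spin t₂g³ eg⁰: CFSE = -1.2 × 11150 = -13380 cm⁻¹.
In a tetrahedral site the filling is e² t₂¹: CFSE(tet) = -0.8Δₜ = -0.8 × (4/9)(11150) = -3964 cm⁻¹.
OSPE = -13380 − (-3964) = -9416 cm⁻¹.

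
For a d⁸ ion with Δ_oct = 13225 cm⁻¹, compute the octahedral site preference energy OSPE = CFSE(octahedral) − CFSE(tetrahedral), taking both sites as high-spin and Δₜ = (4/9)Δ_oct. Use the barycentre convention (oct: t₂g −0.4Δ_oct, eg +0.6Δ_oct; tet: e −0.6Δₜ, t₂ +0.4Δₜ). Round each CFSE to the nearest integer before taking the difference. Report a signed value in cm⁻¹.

In an octahedral site d⁸ (HS) is t₂g⁶ eg², giving CFSE(oct) = -1.2Δ_oct = -15870 cm⁻¹.
Tetrahedral e⁴ t₂⁴ gives -0.8Δₜ = -0.8 × (4/9) × 13225 = -4702 cm⁻¹.
OSPE = -15870 − (-4702) = -11168 cm⁻¹.

-11168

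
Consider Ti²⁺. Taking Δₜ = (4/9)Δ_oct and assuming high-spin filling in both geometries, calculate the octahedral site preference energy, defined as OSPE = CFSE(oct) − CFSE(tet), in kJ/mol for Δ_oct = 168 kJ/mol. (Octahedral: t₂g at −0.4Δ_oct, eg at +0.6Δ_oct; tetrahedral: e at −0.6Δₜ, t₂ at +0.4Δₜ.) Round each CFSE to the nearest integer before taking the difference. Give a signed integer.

-44

Ti sits in group 4; removing 2 electrons leaves Ti²⁺ with 4 − 2 = 2 d electrons.
Octahedral (high-spin): t2g^2 e_g^0, CFSE = 2(−0.4) + 0(+0.6) = -0.8Δ_oct = -0.8 × 168 = -134 kJ/mol.
In a tetrahedral site the filling is e^2 t2^0: CFSE(tet) = -1.2Δₜ = -1.2 × (4/9)(168) = -90 kJ/mol.
OSPE = CFSE(oct) − CFSE(tet) = -134 − (-90) = -44 kJ/mol.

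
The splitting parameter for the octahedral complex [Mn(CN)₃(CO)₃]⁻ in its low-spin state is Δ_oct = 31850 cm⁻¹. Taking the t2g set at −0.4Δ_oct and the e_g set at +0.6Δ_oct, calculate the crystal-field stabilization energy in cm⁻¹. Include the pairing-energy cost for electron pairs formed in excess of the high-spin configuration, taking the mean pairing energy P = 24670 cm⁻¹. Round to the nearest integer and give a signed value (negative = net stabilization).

-14360

Ligand charges: 3×(-1) from CN⁻ and 3×(+0) from CO sum to -3; with overall charge -1, Mn is +2.
Mn is in group 7, so Mn²⁺ is d⁵ (7 − 2 = 5).
Configuration: t2g^5 e_g^0.
CFSE(orbital) = 5×(-0.4Δ_oct) + 0×(0.6Δ_oct) = -2.0Δ_oct; with Δ_oct = 31850 cm⁻¹ that is -63700 cm⁻¹.
Relative to high-spin t2g^3 e_g^2 (0 paired), the low-spin configuration has 2 additional pairs, contributing +2 × 24670 = +49340 cm⁻¹.
Overall CFSE = -63700 + 49340 = -14360 cm⁻¹.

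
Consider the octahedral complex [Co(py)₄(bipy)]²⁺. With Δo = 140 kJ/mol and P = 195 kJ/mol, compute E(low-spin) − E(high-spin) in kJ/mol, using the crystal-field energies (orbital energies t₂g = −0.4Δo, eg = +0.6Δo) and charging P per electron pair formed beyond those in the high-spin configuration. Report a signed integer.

Ligand charges: 4×(+0) from py and 1×(+0) from bipy sum to +0; with overall charge +2, Co is +2.
Co is in group 9, so Co²⁺ is d⁷ (9 − 2 = 7).
In the high-spin limit (t₂g⁵ eg²) the orbital term is -0.8Δo = -112 kJ/mol, with no excess pairing.
Low-spin t₂g⁶ eg¹ gives -1.8Δo = -252 kJ/mol, but forming 1 extra pair costs 1P = 195 kJ/mol, so E(LS) = -252 + 195 = -57 kJ/mol.
The difference is -57 − (-112) = 55 kJ/mol, so high-spin lies lower.

55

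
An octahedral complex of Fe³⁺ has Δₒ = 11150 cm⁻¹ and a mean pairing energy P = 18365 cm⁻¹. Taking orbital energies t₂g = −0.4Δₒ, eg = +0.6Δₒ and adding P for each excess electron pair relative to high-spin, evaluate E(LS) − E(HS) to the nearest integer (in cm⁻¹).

Fe is in group 8, so Fe³⁺ is d⁵ (8 − 3 = 5).
In the high-spin limit (t₂g³ eg²) the orbital term is 0.0Δₒ = 0 cm⁻¹, with no excess pairing.
Low-spin t₂g⁵ eg⁰ gives -2.0Δₒ = -22300 cm⁻¹, but forming 2 extra pairs costs 2P = 36730 cm⁻¹, so E(LS) = -22300 + 36730 = 14430 cm⁻¹.
The difference is 14430 − (0) = 14430 cm⁻¹, so high-spin lies lower.

14430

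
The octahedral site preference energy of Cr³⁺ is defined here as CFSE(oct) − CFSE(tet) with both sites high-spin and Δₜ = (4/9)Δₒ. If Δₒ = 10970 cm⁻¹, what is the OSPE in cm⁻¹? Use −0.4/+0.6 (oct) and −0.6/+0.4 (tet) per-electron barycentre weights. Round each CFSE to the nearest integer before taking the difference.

Group 6 minus oxidation state +3 gives a d³ configuration for Cr³⁺.
Octahedral (high-spin): t₂g³ eg⁰, CFSE = 3(−0.4) + 0(+0.6) = -1.2Δₒ = -1.2 × 10970 = -13164 cm⁻¹.
Tetrahedral: e² t₂¹, CFSE = 2(−0.6) + 1(+0.4) = -0.8Δₜ = -0.8 × (4/9) × 10970 = -3900 cm⁻¹.
OSPE = CFSE(oct) − CFSE(tet) = -13164 − (-3900) = -9264 cm⁻¹.

-9264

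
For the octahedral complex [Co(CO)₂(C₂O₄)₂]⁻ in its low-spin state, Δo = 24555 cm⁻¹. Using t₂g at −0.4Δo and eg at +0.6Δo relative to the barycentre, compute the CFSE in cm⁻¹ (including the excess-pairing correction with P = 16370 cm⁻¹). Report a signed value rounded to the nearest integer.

-26192

Ligand charges: 2×(+0) from CO and 2×(-2) from C₂O₄²⁻ sum to -4; with overall charge -1, Co is +3.
Co³⁺: group 9, so d-count = 9 − 3 = 6.
Electron filling gives t₂g⁶ eg⁰.
CFSE(orbital) = 6×(-0.4Δo) + 0×(0.6Δo) = -2.4Δo; with Δo = 24555 cm⁻¹ that is -58932 cm⁻¹.
High-spin d⁶ would be t₂g⁴ eg² with 1 pair; low-spin has 3, so 2 excess pairs cost +2P = +32740 cm⁻¹.
Combining: -58932 + 32740 = -26192 cm⁻¹.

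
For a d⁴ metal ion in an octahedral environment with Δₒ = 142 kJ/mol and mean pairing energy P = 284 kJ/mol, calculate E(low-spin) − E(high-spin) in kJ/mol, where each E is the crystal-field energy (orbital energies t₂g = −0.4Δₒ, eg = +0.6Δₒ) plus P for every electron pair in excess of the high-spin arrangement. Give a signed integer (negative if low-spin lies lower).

High-spin d⁴ fills as t₂g³ eg¹ with CFSE 3(−0.4) + 1(+0.6) = -0.6Δₒ = -85 kJ/mol.
Low-spin: t₂g⁴ eg⁰, orbital CFSE = -1.6Δₒ = -227 kJ/mol; plus 1 excess pair × P = +284 kJ/mol; total 57 kJ/mol.
Thus E(LS) − E(HS) = 142 kJ/mol.

142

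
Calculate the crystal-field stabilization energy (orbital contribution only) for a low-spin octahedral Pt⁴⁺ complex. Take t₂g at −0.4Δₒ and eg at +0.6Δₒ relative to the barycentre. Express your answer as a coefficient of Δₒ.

Group 10 minus oxidation state +4 gives a d⁶ configuration for Pt⁴⁺.
Configuration: t₂g⁶ eg⁰.
CFSE = 6(-0.4Δₒ) + 0(0.6Δₒ) = -2.4Δₒ + 0.0Δₒ = -2.4Δₒ.

-2.4 Δₒ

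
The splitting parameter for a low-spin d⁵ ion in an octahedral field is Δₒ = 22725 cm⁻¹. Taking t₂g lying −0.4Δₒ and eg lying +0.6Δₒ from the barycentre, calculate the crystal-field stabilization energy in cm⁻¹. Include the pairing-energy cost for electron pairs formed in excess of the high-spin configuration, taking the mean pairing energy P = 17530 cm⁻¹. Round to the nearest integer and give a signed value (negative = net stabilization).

-10390

Electron filling gives t₂g⁵ eg⁰.
Orbital CFSE = 5(-0.4) + 0(0.6) = -2.0Δₒ = -2.0 × 22725 = -45450 cm⁻¹.
High-spin d⁵ would be t₂g³ eg² with 0 pairs; low-spin has 2, so 2 excess pairs cost +2P = +35060 cm⁻¹.
Net CFSE = -45450 + 35060 = -10390 cm⁻¹.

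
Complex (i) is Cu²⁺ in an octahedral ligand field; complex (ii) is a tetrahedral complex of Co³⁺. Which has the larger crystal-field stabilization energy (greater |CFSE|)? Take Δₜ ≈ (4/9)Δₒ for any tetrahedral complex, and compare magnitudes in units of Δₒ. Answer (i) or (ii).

(i)

(i): Cu is in group 11, so Cu²⁺ is d⁹ (11 − 2 = 9); t₂g⁶ eg³, CFSE = -0.6Δₒ.
(ii): Group 9 minus oxidation state +3 gives a d⁶ configuration for Co³⁺; Tetrahedral splitting is small, so the complex is high-spin; e³ t₂³, CFSE = -0.6Δₜ ≈ -0.27Δₒ.
So (i) has the larger |CFSE|.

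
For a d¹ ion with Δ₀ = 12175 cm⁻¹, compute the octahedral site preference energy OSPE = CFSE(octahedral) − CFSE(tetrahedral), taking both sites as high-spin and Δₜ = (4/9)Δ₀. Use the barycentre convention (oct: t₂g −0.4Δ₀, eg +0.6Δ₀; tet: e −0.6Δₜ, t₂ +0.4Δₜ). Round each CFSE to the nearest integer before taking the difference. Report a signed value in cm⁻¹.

-1623

In an octahedral site d¹ (HS) is t₂g¹ eg⁰, giving CFSE(oct) = -0.4Δ₀ = -4870 cm⁻¹.
Tetrahedral: e¹ t₂⁰, CFSE = 1(−0.6) + 0(+0.4) = -0.6Δₜ = -0.6 × (4/9) × 12175 = -3247 cm⁻¹.
OSPE = CFSE(oct) − CFSE(tet) = -4870 − (-3247) = -1623 cm⁻¹.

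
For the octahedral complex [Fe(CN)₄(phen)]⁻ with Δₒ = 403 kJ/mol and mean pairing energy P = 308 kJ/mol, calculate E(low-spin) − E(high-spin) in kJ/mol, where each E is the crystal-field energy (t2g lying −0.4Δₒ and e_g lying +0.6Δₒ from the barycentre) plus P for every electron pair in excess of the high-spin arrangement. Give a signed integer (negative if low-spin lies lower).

-190

Ligand charges: 4×(-1) from CN⁻ and 1×(+0) from phen sum to -4; with overall charge -1, Fe is +3.
Fe sits in group 8; removing 3 electrons leaves Fe³⁺ with 8 − 3 = 5 d electrons.
High-spin d⁵ fills as t2g^3 e_g^2 with CFSE 3(−0.4) + 2(+0.6) = 0.0Δₒ = 0 kJ/mol.
For low-spin the configuration is t2g^5 e_g^0: orbital energy -2.0 × 403 = -806 kJ/mol, and 2 additional pairs relative to high-spin add 616 kJ/mol, giving -190 kJ/mol.
Thus E(LS) − E(HS) = -190 kJ/mol.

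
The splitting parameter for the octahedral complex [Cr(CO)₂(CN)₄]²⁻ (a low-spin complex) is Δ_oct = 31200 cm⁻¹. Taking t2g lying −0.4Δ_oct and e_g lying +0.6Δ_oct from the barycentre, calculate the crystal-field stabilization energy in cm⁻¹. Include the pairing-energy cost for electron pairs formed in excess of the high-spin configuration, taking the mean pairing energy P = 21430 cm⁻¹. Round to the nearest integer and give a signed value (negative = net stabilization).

Ligand charges: 2×(+0) from CO and 4×(-1) from CN⁻ sum to -4; with overall charge -2, Cr is +2.
Group 6 minus oxidation state +2 gives a d⁴ configuration for Cr²⁺.
Configuration: t2g^4 e_g^0.
Orbital CFSE = 4(-0.4) + 0(0.6) = -1.6Δ_oct = -1.6 × 31200 = -49920 cm⁻¹.
Pairing penalty: 1 pair vs 0 in the high-spin reference → 1 extra × P = 21430 cm⁻¹.
Overall CFSE = -49920 + 21430 = -28490 cm⁻¹.

-28490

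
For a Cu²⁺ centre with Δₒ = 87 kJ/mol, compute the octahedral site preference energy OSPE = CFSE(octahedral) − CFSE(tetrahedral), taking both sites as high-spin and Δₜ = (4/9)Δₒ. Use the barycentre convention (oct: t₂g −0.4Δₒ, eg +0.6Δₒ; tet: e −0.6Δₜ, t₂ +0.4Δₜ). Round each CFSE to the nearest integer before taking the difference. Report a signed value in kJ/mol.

-37

Cu²⁺: group 11, so d-count = 11 − 2 = 9.
Octahedral (high-spin): t₂g⁶ eg³, CFSE = 6(−0.4) + 3(+0.6) = -0.6Δₒ = -0.6 × 87 = -52 kJ/mol.
In a tetrahedral site the filling is e⁴ t₂⁵: CFSE(tet) = -0.4Δₜ = -0.4 × (4/9)(87) = -15 kJ/mol.
Subtracting, OSPE = -52 − (-15) = -37 kJ/mol.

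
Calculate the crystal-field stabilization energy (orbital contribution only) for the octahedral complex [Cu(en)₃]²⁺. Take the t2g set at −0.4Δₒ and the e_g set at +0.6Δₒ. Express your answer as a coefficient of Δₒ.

en is neutral, so the +2 overall charge sits on Cu: oxidation state +2.
Cu is in group 11, so Cu²⁺ is d⁹ (11 − 2 = 9).
Configuration: t2g^6 e_g^3.
CFSE = 6(-0.4Δₒ) + 3(0.6Δₒ) = -2.4Δₒ + 1.8Δₒ = -0.6Δₒ.

-0.6 Δₒ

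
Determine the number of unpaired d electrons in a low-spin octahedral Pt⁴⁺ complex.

Pt⁴⁺: group 10, so d-count = 10 − 4 = 6.
Configuration: t₂g⁶ eg⁰, giving 0 unpaired electrons.

0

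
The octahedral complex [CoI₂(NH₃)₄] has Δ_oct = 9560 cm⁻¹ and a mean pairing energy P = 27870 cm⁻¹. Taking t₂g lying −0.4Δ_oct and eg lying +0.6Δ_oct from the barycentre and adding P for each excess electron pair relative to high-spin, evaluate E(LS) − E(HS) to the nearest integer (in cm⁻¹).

Ligand charges: 2×(-1) from I⁻ and 4×(+0) from NH₃ sum to -2; with overall charge +0, Co is +2.
Co²⁺: group 9, so d-count = 9 − 2 = 7.
In the high-spin limit (t₂g⁵ eg²) the orbital term is -0.8Δ_oct = -7648 cm⁻¹, with no excess pairing.
For low-spin the configuration is t₂g⁶ eg¹: orbital energy -1.8 × 9560 = -17208 cm⁻¹, and 1 additional pair relative to high-spin adds 27870 cm⁻¹, giving 10662 cm⁻¹.
E(LS) − E(HS) = 10662 − (-7648) = 18310 cm⁻¹.

18310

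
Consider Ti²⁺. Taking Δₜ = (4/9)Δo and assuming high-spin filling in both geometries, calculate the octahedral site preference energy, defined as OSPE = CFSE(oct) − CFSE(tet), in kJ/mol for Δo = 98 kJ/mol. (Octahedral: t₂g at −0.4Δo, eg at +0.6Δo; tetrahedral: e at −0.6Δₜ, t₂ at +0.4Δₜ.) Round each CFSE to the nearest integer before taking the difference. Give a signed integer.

Ti sits in group 4; removing 2 electrons leaves Ti²⁺ with 4 − 2 = 2 d electrons.
Octahedral (high-spin): t₂g² eg⁰, CFSE = 2(−0.4) + 0(+0.6) = -0.8Δo = -0.8 × 98 = -78 kJ/mol.
Tetrahedral e² t₂⁰ gives -1.2Δₜ = -1.2 × (4/9) × 98 = -52 kJ/mol.
OSPE = CFSE(oct) − CFSE(tet) = -78 − (-52) = -26 kJ/mol.

-26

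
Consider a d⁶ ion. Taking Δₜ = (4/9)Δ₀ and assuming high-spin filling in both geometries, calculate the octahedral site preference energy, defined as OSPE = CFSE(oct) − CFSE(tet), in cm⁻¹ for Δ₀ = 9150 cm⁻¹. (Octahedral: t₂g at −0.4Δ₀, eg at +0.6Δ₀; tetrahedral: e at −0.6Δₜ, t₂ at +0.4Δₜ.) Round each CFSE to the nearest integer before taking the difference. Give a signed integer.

-1220

Octahedral high-spin t₂g⁴ eg²: CFSE = -0.4 × 9150 = -3660 cm⁻¹.
Tetrahedral: e³ t₂³, CFSE = 3(−0.6) + 3(+0.4) = -0.6Δₜ = -0.6 × (4/9) × 9150 = -2440 cm⁻¹.
OSPE = CFSE(oct) − CFSE(tet) = -3660 − (-2440) = -1220 cm⁻¹.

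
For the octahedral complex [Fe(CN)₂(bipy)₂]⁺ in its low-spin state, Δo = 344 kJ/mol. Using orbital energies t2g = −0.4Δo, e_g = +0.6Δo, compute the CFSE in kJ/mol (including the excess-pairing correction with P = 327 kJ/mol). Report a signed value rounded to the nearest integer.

Ligand charges: 2×(-1) from CN⁻ and 2×(+0) from bipy sum to -2; with overall charge +1, Fe is +3.
Fe³⁺: group 8, so d-count = 8 − 3 = 5.
Configuration: t2g^5 e_g^0.
The orbital stabilization is -2.0Δo = -2.0 × 344 = -688 kJ/mol.
Relative to high-spin t2g^3 e_g^2 (0 paired), the low-spin configuration has 2 additional pairs, contributing +2 × 327 = +654 kJ/mol.
Net CFSE = -688 + 654 = -34 kJ/mol.

-34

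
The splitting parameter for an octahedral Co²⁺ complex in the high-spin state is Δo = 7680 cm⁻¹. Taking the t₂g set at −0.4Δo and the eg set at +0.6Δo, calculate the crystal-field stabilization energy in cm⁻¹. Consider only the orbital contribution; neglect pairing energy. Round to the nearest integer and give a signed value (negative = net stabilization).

Co is in group 9, so Co²⁺ is d⁷ (9 − 2 = 7).
Configuration: t₂g⁵ eg².
The orbital stabilization is -0.8Δo = -0.8 × 7680 = -6144 cm⁻¹.

-6144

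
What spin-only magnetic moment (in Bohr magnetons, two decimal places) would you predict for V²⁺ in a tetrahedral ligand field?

3.87 Bohr magnetons

V is in group 5, so V²⁺ is d³ (5 − 2 = 3).
Tetrahedral splitting is small, so the complex is high-spin.
Configuration: e² t₂¹ → 3 unpaired electrons.
μ(spin-only) = √[3(3+2)] = √15 ≈ 3.87 Bohr magnetons.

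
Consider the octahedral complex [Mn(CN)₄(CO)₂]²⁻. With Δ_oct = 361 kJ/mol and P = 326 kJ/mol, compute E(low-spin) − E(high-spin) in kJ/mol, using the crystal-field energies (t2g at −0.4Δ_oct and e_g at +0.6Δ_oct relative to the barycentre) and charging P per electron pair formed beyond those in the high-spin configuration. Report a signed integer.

-70

Ligand charges: 4×(-1) from CN⁻ and 2×(+0) from CO sum to -4; with overall charge -2, Mn is +2.
Mn is in group 7, so Mn²⁺ is d⁵ (7 − 2 = 5).
High-spin: t2g^3 e_g^2, CFSE = 0.0Δ_oct = 0 kJ/mol.
For low-spin the configuration is t2g^5 e_g^0: orbital energy -2.0 × 361 = -722 kJ/mol, and 2 additional pairs relative to high-spin add 652 kJ/mol, giving -70 kJ/mol.
The difference is -70 − (0) = -70 kJ/mol, so low-spin lies lower.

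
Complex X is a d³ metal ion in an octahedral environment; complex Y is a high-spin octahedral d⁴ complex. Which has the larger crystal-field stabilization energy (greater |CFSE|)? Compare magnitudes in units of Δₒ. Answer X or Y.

X: t₂g³ eg⁰, CFSE = -1.2Δₒ.
Y: t2g^3 e_g^1, CFSE = -0.6Δₒ.
So X has the larger |CFSE|.

X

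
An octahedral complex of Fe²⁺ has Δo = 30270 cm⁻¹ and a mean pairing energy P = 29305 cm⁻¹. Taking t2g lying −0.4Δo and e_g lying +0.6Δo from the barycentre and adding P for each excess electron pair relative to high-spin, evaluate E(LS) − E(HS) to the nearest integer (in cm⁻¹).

-1930

Group 8 minus oxidation state +2 gives a d⁶ configuration for Fe²⁺.
High-spin: t2g^4 e_g^2, CFSE = -0.4Δo = -12108 cm⁻¹.
For low-spin the configuration is t2g^6 e_g^0: orbital energy -2.4 × 30270 = -72648 cm⁻¹, and 2 additional pairs relative to high-spin add 58610 cm⁻¹, giving -14038 cm⁻¹.
The difference is -14038 − (-12108) = -1930 cm⁻¹, so low-spin lies lower.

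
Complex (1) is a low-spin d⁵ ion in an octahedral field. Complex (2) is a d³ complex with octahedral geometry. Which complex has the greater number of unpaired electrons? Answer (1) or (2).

(2)

(1): t₂g⁵ eg⁰ → 1 unpaired.
(2): t₂g³ eg⁰ → 3 unpaired.
So (2) has more unpaired electrons.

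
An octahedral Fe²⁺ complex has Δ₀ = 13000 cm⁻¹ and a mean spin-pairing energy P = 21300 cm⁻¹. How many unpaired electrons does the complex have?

Fe is in group 8, so Fe²⁺ is d⁶ (8 − 2 = 6).
With Δ₀ < P the complex is high-spin.
That gives t₂g⁴ eg².
Unpaired electrons: 4.

4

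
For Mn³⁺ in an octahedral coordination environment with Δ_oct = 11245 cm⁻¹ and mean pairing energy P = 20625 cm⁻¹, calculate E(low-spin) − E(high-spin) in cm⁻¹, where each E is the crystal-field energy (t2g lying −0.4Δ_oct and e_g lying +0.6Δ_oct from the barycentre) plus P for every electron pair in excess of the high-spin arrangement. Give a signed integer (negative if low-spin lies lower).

9380

Mn is in group 7, so Mn³⁺ is d⁴ (7 − 3 = 4).
High-spin: t2g^3 e_g^1, CFSE = -0.6Δ_oct = -6747 cm⁻¹.
Low-spin t2g^4 e_g^0 gives -1.6Δ_oct = -17992 cm⁻¹, but forming 1 extra pair costs 1P = 20625 cm⁻¹, so E(LS) = -17992 + 20625 = 2633 cm⁻¹.
E(LS) − E(HS) = 2633 − (-6747) = 9380 cm⁻¹.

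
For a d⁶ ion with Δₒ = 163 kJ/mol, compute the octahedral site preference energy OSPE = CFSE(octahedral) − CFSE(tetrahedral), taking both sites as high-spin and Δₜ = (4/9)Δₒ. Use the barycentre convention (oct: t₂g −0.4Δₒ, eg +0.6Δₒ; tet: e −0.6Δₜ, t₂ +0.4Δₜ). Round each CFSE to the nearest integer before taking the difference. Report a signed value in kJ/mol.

-22

Octahedral (high-spin): t₂g⁴ eg², CFSE = 4(−0.4) + 2(+0.6) = -0.4Δₒ = -0.4 × 163 = -65 kJ/mol.
Tetrahedral e³ t₂³ gives -0.6Δₜ = -0.6 × (4/9) × 163 = -43 kJ/mol.
OSPE = -65 − (-43) = -22 kJ/mol.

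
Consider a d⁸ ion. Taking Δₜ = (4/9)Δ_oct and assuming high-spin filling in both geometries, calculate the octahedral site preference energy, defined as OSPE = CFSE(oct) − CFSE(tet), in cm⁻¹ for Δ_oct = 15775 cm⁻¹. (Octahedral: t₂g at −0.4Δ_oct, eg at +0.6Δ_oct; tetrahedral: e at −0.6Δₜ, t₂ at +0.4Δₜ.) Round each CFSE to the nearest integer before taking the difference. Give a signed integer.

In an octahedral site d⁸ (HS) is t2g^6 e_g^2, giving CFSE(oct) = -1.2Δ_oct = -18930 cm⁻¹.
Tetrahedral e^4 t2^4 gives -0.8Δₜ = -0.8 × (4/9) × 15775 = -5609 cm⁻¹.
OSPE = CFSE(oct) − CFSE(tet) = -18930 − (-5609) = -13321 cm⁻¹.

-13321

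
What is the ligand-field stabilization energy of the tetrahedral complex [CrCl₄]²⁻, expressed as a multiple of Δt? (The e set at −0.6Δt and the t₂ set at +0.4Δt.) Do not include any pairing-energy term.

-0.4 Δt

Each Cl⁻ contributes -1; 4 × (-1) = -4. With overall charge -2, Cr is in the +2 oxidation state.
Cr is in group 6, so Cr²⁺ is d⁴ (6 − 2 = 4).
With tetrahedral geometry the complex is necessarily high-spin.
Configuration: e² t₂².
CFSE = 2(-0.6Δt) + 2(0.4Δt) = -1.2Δt + 0.8Δt = -0.4Δt.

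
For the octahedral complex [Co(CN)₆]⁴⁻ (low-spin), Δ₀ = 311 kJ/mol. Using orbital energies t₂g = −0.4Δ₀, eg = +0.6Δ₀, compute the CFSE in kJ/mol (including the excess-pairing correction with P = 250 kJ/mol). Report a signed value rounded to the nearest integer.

Each CN⁻ contributes -1; 6 × (-1) = -6. With overall charge -4, Co is in the +2 oxidation state.
Group 9 minus oxidation state +2 gives a d⁷ configuration for Co²⁺.
The d⁷ electrons fill as t₂g⁶ eg¹.
Orbital CFSE = 6(-0.4) + 1(0.6) = -1.8Δ₀ = -1.8 × 311 = -560 kJ/mol.
Relative to high-spin t₂g⁵ eg² (2 paired), the low-spin configuration has 1 additional pair, contributing +1 × 250 = +250 kJ/mol.
Net CFSE = -560 + 250 = -310 kJ/mol.

-310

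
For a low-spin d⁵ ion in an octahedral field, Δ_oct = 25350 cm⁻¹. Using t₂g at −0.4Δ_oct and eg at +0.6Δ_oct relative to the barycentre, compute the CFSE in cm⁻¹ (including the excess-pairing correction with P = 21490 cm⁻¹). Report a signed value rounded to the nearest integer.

-7720

The d⁵ electrons fill as t₂g⁵ eg⁰.
CFSE(orbital) = 5×(-0.4Δ_oct) + 0×(0.6Δ_oct) = -2.0Δ_oct; with Δ_oct = 25350 cm⁻¹ that is -50700 cm⁻¹.
Relative to high-spin t₂g³ eg² (0 paired), the low-spin configuration has 2 additional pairs, contributing +2 × 21490 = +42980 cm⁻¹.
Net CFSE = -50700 + 42980 = -7720 cm⁻¹.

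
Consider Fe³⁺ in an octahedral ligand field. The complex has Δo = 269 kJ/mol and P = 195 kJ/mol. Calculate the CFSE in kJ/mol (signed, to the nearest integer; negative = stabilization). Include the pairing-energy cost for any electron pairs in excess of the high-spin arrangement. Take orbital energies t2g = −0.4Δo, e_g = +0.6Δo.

Group 8 minus oxidation state +3 gives a d⁵ configuration for Fe³⁺.
With Δo > P the complex is low-spin.
Filling d⁵ accordingly: t2g^5 e_g^0.
Orbital CFSE = -2.0Δo = -2.0 × 269 = -538 kJ/mol.
Excess pairs vs high-spin: 2 − 0 = 2; pairing cost = +390 kJ/mol.
Net CFSE = -538 + 390 = -148 kJ/mol.

-148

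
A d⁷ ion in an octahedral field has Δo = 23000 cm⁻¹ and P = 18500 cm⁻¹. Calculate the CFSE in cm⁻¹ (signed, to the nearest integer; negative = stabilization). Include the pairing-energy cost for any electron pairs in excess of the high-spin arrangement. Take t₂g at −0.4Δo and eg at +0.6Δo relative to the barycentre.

-22900

Δo > P, so pairing is preferred: the ground state is low-spin.
That gives t₂g⁶ eg¹.
Orbital CFSE = -1.8Δo = -1.8 × 23000 = -41400 cm⁻¹.
Excess pairs vs high-spin: 3 − 2 = 1; pairing cost = +18500 cm⁻¹.
Net CFSE = -41400 + 18500 = -22900 cm⁻¹.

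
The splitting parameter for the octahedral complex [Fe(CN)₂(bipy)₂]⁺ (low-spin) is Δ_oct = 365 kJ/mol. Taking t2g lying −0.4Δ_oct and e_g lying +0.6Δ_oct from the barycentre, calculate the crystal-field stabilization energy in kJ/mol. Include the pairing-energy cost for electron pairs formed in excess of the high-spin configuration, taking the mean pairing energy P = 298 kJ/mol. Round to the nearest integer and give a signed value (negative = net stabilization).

-134

Ligand charges: 2×(-1) from CN⁻ and 2×(+0) from bipy sum to -2; with overall charge +1, Fe is +3.
Fe is in group 8, so Fe³⁺ is d⁵ (8 − 3 = 5).
Electron filling gives t2g^5 e_g^0.
CFSE(orbital) = 5×(-0.4Δ_oct) + 0×(0.6Δ_oct) = -2.0Δ_oct; with Δ_oct = 365 kJ/mol that is -730 kJ/mol.
High-spin d⁵ would be t2g^3 e_g^2 with 0 pairs; low-spin has 2, so 2 excess pairs cost +2P = +596 kJ/mol.
Net CFSE = -730 + 596 = -134 kJ/mol.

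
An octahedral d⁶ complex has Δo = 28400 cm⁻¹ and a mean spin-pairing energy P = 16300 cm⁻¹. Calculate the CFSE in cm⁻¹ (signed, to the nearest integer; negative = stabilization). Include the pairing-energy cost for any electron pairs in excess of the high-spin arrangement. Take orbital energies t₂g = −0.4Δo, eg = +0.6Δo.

Here Δo > P (28400 > 16300), so the low-spin state is favoured.
That gives t₂g⁶ eg⁰.
Orbital CFSE = -2.4Δo = -2.4 × 28400 = -68160 cm⁻¹.
Excess pairs vs high-spin: 3 − 1 = 2; pairing cost = +32600 cm⁻¹.
Net CFSE = -68160 + 32600 = -35560 cm⁻¹.

-35560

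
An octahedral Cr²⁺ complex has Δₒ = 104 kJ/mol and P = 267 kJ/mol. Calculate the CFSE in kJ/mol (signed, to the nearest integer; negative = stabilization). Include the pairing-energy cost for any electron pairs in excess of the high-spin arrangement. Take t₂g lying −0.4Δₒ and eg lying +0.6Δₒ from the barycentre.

Cr sits in group 6; removing 2 electrons leaves Cr²⁺ with 6 − 2 = 4 d electrons.
Δₒ < P, so pairing is avoided: the ground state is high-spin.
Filling d⁴ accordingly: t₂g³ eg¹.
Orbital CFSE = -0.6Δₒ = -0.6 × 104 = -62 kJ/mol.
High-spin has no excess pairs, so no pairing correction applies.

-62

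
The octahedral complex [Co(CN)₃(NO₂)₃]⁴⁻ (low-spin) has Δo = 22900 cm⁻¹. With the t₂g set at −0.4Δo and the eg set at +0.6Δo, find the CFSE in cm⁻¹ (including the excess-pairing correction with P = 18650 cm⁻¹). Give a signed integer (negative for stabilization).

Ligand charges: 3×(-1) from CN⁻ and 3×(-1) from NO₂⁻ sum to -6; with overall charge -4, Co is +2.
Co is in group 9, so Co²⁺ is d⁷ (9 − 2 = 7).
The d⁷ electrons fill as t₂g⁶ eg¹.
CFSE(orbital) = 6×(-0.4Δo) + 1×(0.6Δo) = -1.8Δo; with Δo = 22900 cm⁻¹ that is -41220 cm⁻¹.
Relative to high-spin t₂g⁵ eg² (2 paired), the low-spin configuration has 1 additional pair, contributing +1 × 18650 = +18650 cm⁻¹.
Overall CFSE = -41220 + 18650 = -22570 cm⁻¹.

-22570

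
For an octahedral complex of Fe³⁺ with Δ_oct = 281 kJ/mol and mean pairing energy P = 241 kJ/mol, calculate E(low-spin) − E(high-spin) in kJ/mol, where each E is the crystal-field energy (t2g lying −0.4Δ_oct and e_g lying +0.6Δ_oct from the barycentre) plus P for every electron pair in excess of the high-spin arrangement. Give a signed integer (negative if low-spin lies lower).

Fe sits in group 8; removing 3 electrons leaves Fe³⁺ with 8 − 3 = 5 d electrons.
High-spin: t2g^3 e_g^2, CFSE = 0.0Δ_oct = 0 kJ/mol.
For low-spin the configuration is t2g^5 e_g^0: orbital energy -2.0 × 281 = -562 kJ/mol, and 2 additional pairs relative to high-spin add 482 kJ/mol, giving -80 kJ/mol.
Thus E(LS) − E(HS) = -80 kJ/mol.

-80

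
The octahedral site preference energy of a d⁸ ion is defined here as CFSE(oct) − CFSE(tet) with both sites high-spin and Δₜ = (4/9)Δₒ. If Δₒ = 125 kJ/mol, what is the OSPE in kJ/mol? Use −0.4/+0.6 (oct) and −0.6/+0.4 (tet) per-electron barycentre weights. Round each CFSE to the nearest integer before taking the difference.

Octahedral high-spin t₂g⁶ eg²: CFSE = -1.2 × 125 = -150 kJ/mol.
Tetrahedral e⁴ t₂⁴ gives -0.8Δₜ = -0.8 × (4/9) × 125 = -44 kJ/mol.
Subtracting, OSPE = -150 − (-44) = -106 kJ/mol.

-106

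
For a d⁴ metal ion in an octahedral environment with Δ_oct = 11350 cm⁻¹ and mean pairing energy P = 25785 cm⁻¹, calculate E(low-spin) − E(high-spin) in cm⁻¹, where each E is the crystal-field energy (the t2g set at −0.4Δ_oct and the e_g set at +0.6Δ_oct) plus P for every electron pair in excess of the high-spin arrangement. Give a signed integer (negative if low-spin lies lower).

14435

In the high-spin limit (t2g^3 e_g^1) the orbital term is -0.6Δ_oct = -6810 cm⁻¹, with no excess pairing.
Low-spin: t2g^4 e_g^0, orbital CFSE = -1.6Δ_oct = -18160 cm⁻¹; plus 1 excess pair × P = +25785 cm⁻¹; total 7625 cm⁻¹.
E(LS) − E(HS) = 7625 − (-6810) = 14435 cm⁻¹.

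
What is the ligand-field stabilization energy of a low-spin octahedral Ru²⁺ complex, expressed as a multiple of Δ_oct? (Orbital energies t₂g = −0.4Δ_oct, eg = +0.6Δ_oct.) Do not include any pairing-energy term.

-2.4 Δ_oct

Ru²⁺: group 8, so d-count = 8 − 2 = 6.
Configuration: t₂g⁶ eg⁰.
CFSE = 6(-0.4Δ_oct) + 0(0.6Δ_oct) = -2.4Δ_oct + 0.0Δ_oct = -2.4Δ_oct.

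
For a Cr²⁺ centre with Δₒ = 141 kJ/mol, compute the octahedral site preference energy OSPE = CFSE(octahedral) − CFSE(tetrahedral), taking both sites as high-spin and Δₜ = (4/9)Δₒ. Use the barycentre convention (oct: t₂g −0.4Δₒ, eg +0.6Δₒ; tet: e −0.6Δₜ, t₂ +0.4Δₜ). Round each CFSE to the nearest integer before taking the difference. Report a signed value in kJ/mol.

-60

Cr²⁺: group 6, so d-count = 6 − 2 = 4.
Octahedral high-spin t2g^3 e_g^1: CFSE = -0.6 × 141 = -85 kJ/mol.
In a tetrahedral site the filling is e^2 t2^2: CFSE(tet) = -0.4Δₜ = -0.4 × (4/9)(141) = -25 kJ/mol.
OSPE = CFSE(oct) − CFSE(tet) = -85 − (-25) = -60 kJ/mol.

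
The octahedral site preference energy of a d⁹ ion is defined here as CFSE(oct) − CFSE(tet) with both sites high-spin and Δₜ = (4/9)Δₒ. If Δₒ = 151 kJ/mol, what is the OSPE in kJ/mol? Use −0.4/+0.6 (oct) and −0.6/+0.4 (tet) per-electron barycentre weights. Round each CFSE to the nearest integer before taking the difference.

Octahedral high-spin t₂g⁶ eg³: CFSE = -0.6 × 151 = -91 kJ/mol.
Tetrahedral: e⁴ t₂⁵, CFSE = 4(−0.6) + 5(+0.4) = -0.4Δₜ = -0.4 × (4/9) × 151 = -27 kJ/mol.
OSPE = CFSE(oct) − CFSE(tet) = -91 − (-27) = -64 kJ/mol.

-64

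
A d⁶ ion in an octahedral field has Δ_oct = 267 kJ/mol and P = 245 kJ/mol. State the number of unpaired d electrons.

0

Since Δ_oct = 267 kJ/mol > P = 245 kJ/mol, the complex adopts the low-spin configuration.
Filling d⁶ accordingly: t₂g⁶ eg⁰.
Unpaired electrons: 0.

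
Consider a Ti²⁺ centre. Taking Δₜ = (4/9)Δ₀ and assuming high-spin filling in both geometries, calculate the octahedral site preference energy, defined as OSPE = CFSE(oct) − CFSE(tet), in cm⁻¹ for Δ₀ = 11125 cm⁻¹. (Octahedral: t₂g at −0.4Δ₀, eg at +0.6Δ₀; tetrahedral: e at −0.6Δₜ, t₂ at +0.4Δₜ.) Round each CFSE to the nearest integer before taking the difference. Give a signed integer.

-2967

Ti is in group 4, so Ti²⁺ is d² (4 − 2 = 2).
In an octahedral site d² (HS) is t₂g² eg⁰, giving CFSE(oct) = -0.8Δ₀ = -8900 cm⁻¹.
Tetrahedral: e² t₂⁰, CFSE = 2(−0.6) + 0(+0.4) = -1.2Δₜ = -1.2 × (4/9) × 11125 = -5933 cm⁻¹.
OSPE = -8900 − (-5933) = -2967 cm⁻¹.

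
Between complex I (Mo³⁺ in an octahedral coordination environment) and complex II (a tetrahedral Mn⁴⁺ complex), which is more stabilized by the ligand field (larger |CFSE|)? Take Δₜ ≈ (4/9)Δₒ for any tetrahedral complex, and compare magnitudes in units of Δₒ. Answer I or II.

I

I: Mo is in group 6, so Mo³⁺ is d³ (6 − 3 = 3); For octahedral d³ the high- and low-spin configurations coincide; t2g^3 e_g^0, CFSE = -1.2Δₒ.
II: Mn sits in group 7; removing 4 electrons leaves Mn⁴⁺ with 7 − 4 = 3 d electrons; With tetrahedral geometry the complex is necessarily high-spin; e^2 t2^1, CFSE = -0.8Δₜ ≈ -0.36Δₒ.
So I has the larger |CFSE|.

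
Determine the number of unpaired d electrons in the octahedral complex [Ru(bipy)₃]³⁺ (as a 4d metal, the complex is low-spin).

bipy is neutral, so the +3 overall charge sits on Ru: oxidation state +3.
Group 8 minus oxidation state +3 gives a d⁵ configuration for Ru³⁺.
Configuration: t₂g⁵ eg⁰, giving 1 unpaired electron.

1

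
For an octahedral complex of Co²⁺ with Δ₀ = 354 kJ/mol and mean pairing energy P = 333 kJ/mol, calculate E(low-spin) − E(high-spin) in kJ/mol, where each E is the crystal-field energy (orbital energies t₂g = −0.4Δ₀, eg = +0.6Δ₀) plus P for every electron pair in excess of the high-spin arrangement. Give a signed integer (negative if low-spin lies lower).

-21

Co sits in group 9; removing 2 electrons leaves Co²⁺ with 9 − 2 = 7 d electrons.
High-spin: t₂g⁵ eg², CFSE = -0.8Δ₀ = -283 kJ/mol.
Low-spin t₂g⁶ eg¹ gives -1.8Δ₀ = -637 kJ/mol, but forming 1 extra pair costs 1P = 333 kJ/mol, so E(LS) = -637 + 333 = -304 kJ/mol.
Thus E(LS) − E(HS) = -21 kJ/mol.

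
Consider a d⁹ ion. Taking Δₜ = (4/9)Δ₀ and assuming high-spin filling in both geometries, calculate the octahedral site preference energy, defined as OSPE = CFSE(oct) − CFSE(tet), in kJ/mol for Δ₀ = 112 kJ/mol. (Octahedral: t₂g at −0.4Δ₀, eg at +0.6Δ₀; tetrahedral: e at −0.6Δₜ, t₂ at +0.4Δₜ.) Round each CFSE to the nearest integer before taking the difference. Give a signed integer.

-47

Octahedral high-spin t₂g⁶ eg³: CFSE = -0.6 × 112 = -67 kJ/mol.
In a tetrahedral site the filling is e⁴ t₂⁵: CFSE(tet) = -0.4Δₜ = -0.4 × (4/9)(112) = -20 kJ/mol.
Subtracting, OSPE = -67 − (-20) = -47 kJ/mol.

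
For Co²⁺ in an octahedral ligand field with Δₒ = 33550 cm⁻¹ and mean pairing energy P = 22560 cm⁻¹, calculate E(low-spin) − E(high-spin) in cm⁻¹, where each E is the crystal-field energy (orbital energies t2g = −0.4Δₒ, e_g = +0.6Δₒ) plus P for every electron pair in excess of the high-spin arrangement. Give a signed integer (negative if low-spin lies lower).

-10990

Co is in group 9, so Co²⁺ is d⁷ (9 − 2 = 7).
High-spin: t2g^5 e_g^2, CFSE = -0.8Δₒ = -26840 cm⁻¹.
For low-spin the configuration is t2g^6 e_g^1: orbital energy -1.8 × 33550 = -60390 cm⁻¹, and 1 additional pair relative to high-spin adds 22560 cm⁻¹, giving -37830 cm⁻¹.
The difference is -37830 − (-26840) = -10990 cm⁻¹, so low-spin lies lower.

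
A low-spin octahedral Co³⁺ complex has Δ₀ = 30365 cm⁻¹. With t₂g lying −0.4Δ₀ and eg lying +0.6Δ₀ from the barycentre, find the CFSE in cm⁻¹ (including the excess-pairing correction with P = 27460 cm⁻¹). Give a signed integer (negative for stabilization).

-17956

Co³⁺: group 9, so d-count = 9 − 3 = 6.
The d⁶ electrons fill as t₂g⁶ eg⁰.
CFSE(orbital) = 6×(-0.4Δ₀) + 0×(0.6Δ₀) = -2.4Δ₀; with Δ₀ = 30365 cm⁻¹ that is -72876 cm⁻¹.
Pairing penalty: 3 pairs vs 1 in the high-spin reference → 2 extra × P = 54920 cm⁻¹.
Net CFSE = -72876 + 54920 = -17956 cm⁻¹.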